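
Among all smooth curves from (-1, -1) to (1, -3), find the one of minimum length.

Arc-length functional: J[y] = ∫ sqrt(1 + (y')^2) dx.
Lagrangian L = sqrt(1 + (y')^2) has no explicit y dependence, so ∂L/∂y = 0 and the Euler-Lagrange equation gives
    d/dx( y' / sqrt(1 + (y')^2) ) = 0  ⇒  y' / sqrt(1 + (y')^2) = const.
Hence y' is constant, so y(x) is affine.
Fitting the endpoints (-1, -1) and (1, -3):
    slope m = ((-3) − (-1)) / (1 − (-1)) = -1,
    intercept c = (-1) − m·(-1) = -2.
Extremal: y(x) = -x - 2.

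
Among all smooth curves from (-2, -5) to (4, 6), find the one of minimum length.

Arc-length functional: J[y] = ∫ sqrt(1 + (y')^2) dx.
Lagrangian L = sqrt(1 + (y')^2) has no explicit y dependence, so ∂L/∂y = 0 and the Euler-Lagrange equation gives
    d/dx( y' / sqrt(1 + (y')^2) ) = 0  ⇒  y' / sqrt(1 + (y')^2) = const.
Hence y' is constant, so y(x) is affine.
Fitting the endpoints (-2, -5) and (4, 6):
    slope m = (6 − (-5)) / (4 − (-2)) = 11/6,
    intercept c = (-5) − m·(-2) = -4/3.
Extremal: y(x) = (11/6) x - 4/3.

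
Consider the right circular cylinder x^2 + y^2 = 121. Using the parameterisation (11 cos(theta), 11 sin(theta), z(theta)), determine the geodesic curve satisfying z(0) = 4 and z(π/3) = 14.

Parameterise the cylinder of radius R = 11 as
    r(θ) = (11 cos θ, 11 sin θ, z(θ)).
The arc-length element is
    ds = sqrt(121 + (dz/dθ)^2) dθ,
so the Lagrangian is L = sqrt(121 + z'^2).
L depends on z' only, not on z or θ, so ∂L/∂z = 0 and
    ∂L/∂z' = z' / sqrt(121 + z'^2).
The Euler-Lagrange equation gives
    d/dθ( z' / sqrt(121 + z'^2) ) = 0,
so z' is constant. Integrating once:
    z(θ) = a θ + b,
a helix on the cylinder (a straight line when the cylinder is unrolled). The constants a, b are determined by the endpoint conditions.
With endpoint conditions z(0) = 4 and z(π/3) = 14: from z(0) = b we get b = 4, and a·π/3 + 4 = 14 gives a = 30/π, so
    z(θ) = (30/π) θ + 4.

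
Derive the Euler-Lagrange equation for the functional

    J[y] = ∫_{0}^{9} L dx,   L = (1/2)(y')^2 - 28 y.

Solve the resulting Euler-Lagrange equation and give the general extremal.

The Lagrangian is L = (1/2)(y')^2 - 28 y.
∂L/∂y = -28.
∂L/∂y' = y'.
The Euler-Lagrange equation d/dx(∂L/∂y') − ∂L/∂y = 0 becomes:
    y'' + 28 = 0
General solution: y(x) = -14 x^2 + A x + B, where A and B are arbitrary constants fixed by the endpoint conditions.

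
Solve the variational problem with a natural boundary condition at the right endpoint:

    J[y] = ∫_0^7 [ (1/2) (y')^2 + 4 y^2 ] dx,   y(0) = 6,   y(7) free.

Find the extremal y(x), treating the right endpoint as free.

The Lagrangian L = (1/2) (y')^2 + 4 y^2 gives
    ∂L/∂y = 8 y,   ∂L/∂y' = y'.
Euler-Lagrange: y'' − 8 y = 0.
With k = sqrt(8), the general solution is
    y(x) = A cosh(sqrt(8) x) + B sinh(sqrt(8) x).
Fixed left endpoint y(0) = 6 ⇒ A = 6.
The right endpoint x = 7 is free, so the natural (transversality) condition is ∂L/∂y' |_{x=7} = 0, i.e. y'(7) = 0.
Compute y'(x) = A k sinh(k x) + B k cosh(k x), so
    y'(7) = A k sinh(k·7) + B k cosh(k·7) = 0
    ⇒ B = −A tanh(k·7) = − 6 tanh(sqrt(8)·7).
Therefore the extremal is
    y(x) = 6 cosh(sqrt(8) x) − 6 tanh(sqrt(8)·7) sinh(sqrt(8) x).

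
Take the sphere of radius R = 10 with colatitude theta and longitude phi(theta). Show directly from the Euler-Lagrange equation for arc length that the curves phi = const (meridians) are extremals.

On the sphere of radius R = 10 with spherical coordinates (θ, φ), the induced metric is
    ds^2 = 100(dθ^2 + sin^2(θ) dφ^2).
Using θ as the parameter, the arc-length functional becomes
    J[φ] = ∫ 10 sqrt(1 + sin^2(θ) (dφ/dθ)^2) dθ.
So L = 10 sqrt(1 + sin^2(θ) φ'^2). Compute
    ∂L/∂φ = 0  (L has no explicit φ dependence),
    ∂L/∂φ' = 10 sin^2(θ) φ' / sqrt(1 + sin^2(θ) φ'^2).
For the candidate φ(θ) = c (constant), φ' = 0, so ∂L/∂φ' evaluated along the candidate vanishes, and ∂L/∂φ is identically zero. Hence
    d/dθ(∂L/∂φ') − ∂L/∂φ = 0
is satisfied. Therefore meridians φ = const are extremals of arc length — they are geodesics on the sphere.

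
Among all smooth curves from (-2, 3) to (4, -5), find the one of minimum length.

Arc-length functional: J[y] = ∫ sqrt(1 + (y')^2) dx.
Lagrangian L = sqrt(1 + (y')^2) has no explicit y dependence, so ∂L/∂y = 0 and the Euler-Lagrange equation gives
    d/dx( y' / sqrt(1 + (y')^2) ) = 0  ⇒  y' / sqrt(1 + (y')^2) = const.
Hence y' is constant, so y(x) is affine.
Fitting the endpoints (-2, 3) and (4, -5):
    slope m = ((-5) − 3) / (4 − (-2)) = -4/3,
    intercept c = 3 − m·(-2) = 1/3.
Extremal: y(x) = (-4/3) x + 1/3.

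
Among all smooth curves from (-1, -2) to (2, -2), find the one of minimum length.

Arc-length functional: J[y] = ∫ sqrt(1 + (y')^2) dx.
Lagrangian L = sqrt(1 + (y')^2) has no explicit y dependence, so ∂L/∂y = 0 and the Euler-Lagrange equation gives
    d/dx( y' / sqrt(1 + (y')^2) ) = 0  ⇒  y' / sqrt(1 + (y')^2) = const.
Hence y' is constant, so y(x) is affine.
Fitting the endpoints (-1, -2) and (2, -2):
    slope m = ((-2) − (-2)) / (2 − (-1)) = 0,
    intercept c = (-2) − m·(-1) = -2.
Extremal: y(x) = -2.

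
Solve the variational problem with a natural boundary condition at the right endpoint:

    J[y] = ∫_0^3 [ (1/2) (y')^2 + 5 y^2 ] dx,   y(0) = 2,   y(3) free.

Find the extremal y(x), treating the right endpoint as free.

The Lagrangian L = (1/2) (y')^2 + 5 y^2 gives
    ∂L/∂y = 10 y,   ∂L/∂y' = y'.
Euler-Lagrange: y'' − 10 y = 0.
With k = sqrt(10), the general solution is
    y(x) = A cosh(sqrt(10) x) + B sinh(sqrt(10) x).
Fixed left endpoint y(0) = 2 ⇒ A = 2.
The right endpoint x = 3 is free, so the natural (transversality) condition is ∂L/∂y' |_{x=3} = 0, i.e. y'(3) = 0.
Compute y'(x) = A k sinh(k x) + B k cosh(k x), so
    y'(3) = A k sinh(k·3) + B k cosh(k·3) = 0
    ⇒ B = −A tanh(k·3) = − 2 tanh(sqrt(10)·3).
Therefore the extremal is
    y(x) = 2 cosh(sqrt(10) x) − 2 tanh(sqrt(10)·3) sinh(sqrt(10) x).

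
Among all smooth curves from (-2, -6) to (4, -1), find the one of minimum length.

Arc-length functional: J[y] = ∫ sqrt(1 + (y')^2) dx.
Lagrangian L = sqrt(1 + (y')^2) has no explicit y dependence, so ∂L/∂y = 0 and the Euler-Lagrange equation gives
    d/dx( y' / sqrt(1 + (y')^2) ) = 0  ⇒  y' / sqrt(1 + (y')^2) = const.
Hence y' is constant, so y(x) is affine.
Fitting the endpoints (-2, -6) and (4, -1):
    slope m = ((-1) − (-6)) / (4 − (-2)) = 5/6,
    intercept c = (-6) − m·(-2) = -13/3.
Extremal: y(x) = (5/6) x - 13/3.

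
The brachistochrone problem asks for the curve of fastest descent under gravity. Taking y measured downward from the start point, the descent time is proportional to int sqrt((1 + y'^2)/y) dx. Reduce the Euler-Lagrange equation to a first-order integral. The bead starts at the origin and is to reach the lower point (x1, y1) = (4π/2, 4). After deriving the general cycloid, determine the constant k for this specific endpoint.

The Lagrangian L = sqrt((1 + y'^2) / y) has no explicit x dependence, so the Beltrami identity applies:
    L − y' ∂L/∂y' = C.
Compute ∂L/∂y' = y' / sqrt(y (1 + y'^2)).
Substitute:
    sqrt((1 + y'^2)/y) − y'·y' / sqrt(y (1 + y'^2))
    = (1 + y'^2) / sqrt(y (1 + y'^2)) − y'^2 / sqrt(y (1 + y'^2))
    = 1 / sqrt(y (1 + y'^2)) = C.
Squaring and rearranging gives the first integral
    y (1 + y'^2) = 1/C^2 =: k   (constant).
Solving this first-order ODE by the substitution
    y = (k/2)(1 − cos θ)
yields the cycloid parameterisation
    x(θ) = (k/2)(θ − sin θ),   y(θ) = (k/2)(1 − cos θ).
The constant k is fixed by the endpoint condition.
Now fit the given lower endpoint (x1, y1) = (4π/2, 4). At the bottom of the first arch (θ = π), the parametric equations give
    y(π) = (k/2)(1 − cos π) = k,
    x(π) = (k/2)(π − sin π) = kπ/2.
Matching y(π) = 4 gives k = 4, consistent with x(π) = 4π/2. Therefore the specific cycloid is
    x(θ) = (4/2)(θ − sin θ),   y(θ) = (4/2)(1 − cos θ).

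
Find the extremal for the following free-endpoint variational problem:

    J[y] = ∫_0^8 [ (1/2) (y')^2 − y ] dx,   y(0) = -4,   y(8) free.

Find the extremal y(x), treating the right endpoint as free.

The Lagrangian L = (1/2) (y')^2 − y gives
    ∂L/∂y = −1,   ∂L/∂y' = y'.
Euler-Lagrange: d/dx(y') − (−1) = 0, i.e. y'' + 1 = 0, so
    y(x) = −(1/2) x^2 + C1 x + C2.
Fixed left endpoint y(0) = -4 ⇒ C2 = -4.
The right endpoint x = 8 is free, so the natural (transversality) condition is ∂L/∂y' |_{x=8} = 0, i.e. y'(8) = 0.
Compute y'(x) = −1 x + C1, so y'(8) = −8 + C1 = 0 ⇒ C1 = 8.
Therefore the extremal is
    y(x) = −x^2/2 + 8 x − 4.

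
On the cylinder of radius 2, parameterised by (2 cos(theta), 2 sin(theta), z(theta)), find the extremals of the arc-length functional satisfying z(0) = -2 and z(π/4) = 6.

Parameterise the cylinder of radius R = 2 as
    r(θ) = (2 cos θ, 2 sin θ, z(θ)).
The arc-length element is
    ds = sqrt(4 + (dz/dθ)^2) dθ,
so the Lagrangian is L = sqrt(4 + z'^2).
L depends on z' only, not on z or θ, so ∂L/∂z = 0 and
    ∂L/∂z' = z' / sqrt(4 + z'^2).
The Euler-Lagrange equation gives
    d/dθ( z' / sqrt(4 + z'^2) ) = 0,
so z' is constant. Integrating once:
    z(θ) = a θ + b,
a helix on the cylinder (a straight line when the cylinder is unrolled). The constants a, b are determined by the endpoint conditions.
With endpoint conditions z(0) = -2 and z(π/4) = 6: from z(0) = b we get b = -2, and a·π/4 + -2 = 6 gives a = 32/π, so
    z(θ) = (32/π) θ − 2.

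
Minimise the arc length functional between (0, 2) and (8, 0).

Arc-length functional: J[y] = ∫ sqrt(1 + (y')^2) dx.
Lagrangian L = sqrt(1 + (y')^2) has no explicit y dependence, so ∂L/∂y = 0 and the Euler-Lagrange equation gives
    d/dx( y' / sqrt(1 + (y')^2) ) = 0  ⇒  y' / sqrt(1 + (y')^2) = const.
Hence y' is constant, so y(x) is affine.
Fitting the endpoints (0, 2) and (8, 0):
    slope m = (0 − 2) / (8 − 0) = -1/4,
    intercept c = 2 − m·0 = 2.
Extremal: y(x) = (-1/4) x + 2.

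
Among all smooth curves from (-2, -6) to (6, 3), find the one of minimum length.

Arc-length functional: J[y] = ∫ sqrt(1 + (y')^2) dx.
Lagrangian L = sqrt(1 + (y')^2) has no explicit y dependence, so ∂L/∂y = 0 and the Euler-Lagrange equation gives
    d/dx( y' / sqrt(1 + (y')^2) ) = 0  ⇒  y' / sqrt(1 + (y')^2) = const.
Hence y' is constant, so y(x) is affine.
Fitting the endpoints (-2, -6) and (6, 3):
    slope m = (3 − (-6)) / (6 − (-2)) = 9/8,
    intercept c = (-6) − m·(-2) = -15/4.
Extremal: y(x) = (9/8) x - 15/4.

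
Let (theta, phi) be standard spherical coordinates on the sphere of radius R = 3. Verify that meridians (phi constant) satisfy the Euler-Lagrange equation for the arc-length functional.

On the sphere of radius R = 3 with spherical coordinates (θ, φ), the induced metric is
    ds^2 = 9(dθ^2 + sin^2(θ) dφ^2).
Using θ as the parameter, the arc-length functional becomes
    J[φ] = ∫ 3 sqrt(1 + sin^2(θ) (dφ/dθ)^2) dθ.
So L = 3 sqrt(1 + sin^2(θ) φ'^2). Compute
    ∂L/∂φ = 0  (L has no explicit φ dependence),
    ∂L/∂φ' = 3 sin^2(θ) φ' / sqrt(1 + sin^2(θ) φ'^2).
For the candidate φ(θ) = c (constant), φ' = 0, so ∂L/∂φ' evaluated along the candidate vanishes, and ∂L/∂φ is identically zero. Hence
    d/dθ(∂L/∂φ') − ∂L/∂φ = 0
is satisfied. Therefore meridians φ = const are extremals of arc length — they are geodesics on the sphere.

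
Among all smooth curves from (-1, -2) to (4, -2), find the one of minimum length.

Arc-length functional: J[y] = ∫ sqrt(1 + (y')^2) dx.
Lagrangian L = sqrt(1 + (y')^2) has no explicit y dependence, so ∂L/∂y = 0 and the Euler-Lagrange equation gives
    d/dx( y' / sqrt(1 + (y')^2) ) = 0  ⇒  y' / sqrt(1 + (y')^2) = const.
Hence y' is constant, so y(x) is affine.
Fitting the endpoints (-1, -2) and (4, -2):
    slope m = ((-2) − (-2)) / (4 − (-1)) = 0,
    intercept c = (-2) − m·(-1) = -2.
Extremal: y(x) = -2.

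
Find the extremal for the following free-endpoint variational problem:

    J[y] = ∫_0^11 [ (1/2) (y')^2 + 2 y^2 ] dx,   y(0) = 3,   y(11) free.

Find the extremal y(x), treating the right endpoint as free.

The Lagrangian L = (1/2) (y')^2 + 2 y^2 gives
    ∂L/∂y = 4 y,   ∂L/∂y' = y'.
Euler-Lagrange: y'' − 4 y = 0.
With k = 2, the general solution is
    y(x) = A cosh(2 x) + B sinh(2 x).
Fixed left endpoint y(0) = 3 ⇒ A = 3.
The right endpoint x = 11 is free, so the natural (transversality) condition is ∂L/∂y' |_{x=11} = 0, i.e. y'(11) = 0.
Compute y'(x) = A k sinh(k x) + B k cosh(k x), so
    y'(11) = A k sinh(k·11) + B k cosh(k·11) = 0
    ⇒ B = −A tanh(k·11) = − 3 tanh(2·11).
Therefore the extremal is
    y(x) = 3 cosh(2 x) − 3 tanh(2·11) sinh(2 x).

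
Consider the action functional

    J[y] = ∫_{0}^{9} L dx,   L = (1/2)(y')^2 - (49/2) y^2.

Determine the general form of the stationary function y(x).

The Lagrangian is L = (1/2)(y')^2 - (49/2) y^2.
∂L/∂y = -49y.
∂L/∂y' = y'.
The Euler-Lagrange equation d/dx(∂L/∂y') − ∂L/∂y = 0 becomes:
    y'' + 49 y = 0
General solution: y(x) = A sin(7x) + B cos(7x), where A and B are arbitrary constants fixed by the endpoint conditions.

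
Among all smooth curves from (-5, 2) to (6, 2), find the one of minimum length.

Arc-length functional: J[y] = ∫ sqrt(1 + (y')^2) dx.
Lagrangian L = sqrt(1 + (y')^2) has no explicit y dependence, so ∂L/∂y = 0 and the Euler-Lagrange equation gives
    d/dx( y' / sqrt(1 + (y')^2) ) = 0  ⇒  y' / sqrt(1 + (y')^2) = const.
Hence y' is constant, so y(x) is affine.
Fitting the endpoints (-5, 2) and (6, 2):
    slope m = (2 − 2) / (6 − (-5)) = 0,
    intercept c = 2 − m·(-5) = 2.
Extremal: y(x) = 2.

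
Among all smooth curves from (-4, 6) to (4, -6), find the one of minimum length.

Arc-length functional: J[y] = ∫ sqrt(1 + (y')^2) dx.
Lagrangian L = sqrt(1 + (y')^2) has no explicit y dependence, so ∂L/∂y = 0 and the Euler-Lagrange equation gives
    d/dx( y' / sqrt(1 + (y')^2) ) = 0  ⇒  y' / sqrt(1 + (y')^2) = const.
Hence y' is constant, so y(x) is affine.
Fitting the endpoints (-4, 6) and (4, -6):
    slope m = ((-6) − 6) / (4 − (-4)) = -3/2,
    intercept c = 6 − m·(-4) = 0.
Extremal: y(x) = (-3/2) x.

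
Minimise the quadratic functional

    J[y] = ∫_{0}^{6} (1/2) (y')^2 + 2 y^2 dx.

The Lagrangian is L = (1/2) (y')^2 + 2 y^2.
Compute ∂L/∂y = 4y, ∂L/∂y' = y'.
The Euler-Lagrange equation d/dx(∂L/∂y') − ∂L/∂y = 0 reduces to
    y'' − 4 y = 0.
Its general solution is
    y(x) = A e^(2x) + B e^(−2x),
with A, B fixed by the endpoint conditions.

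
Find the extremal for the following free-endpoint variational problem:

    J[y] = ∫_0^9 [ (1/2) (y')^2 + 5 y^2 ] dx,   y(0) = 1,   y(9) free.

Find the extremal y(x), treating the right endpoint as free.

The Lagrangian L = (1/2) (y')^2 + 5 y^2 gives
    ∂L/∂y = 10 y,   ∂L/∂y' = y'.
Euler-Lagrange: y'' − 10 y = 0.
With k = sqrt(10), the general solution is
    y(x) = A cosh(sqrt(10) x) + B sinh(sqrt(10) x).
Fixed left endpoint y(0) = 1 ⇒ A = 1.
The right endpoint x = 9 is free, so the natural (transversality) condition is ∂L/∂y' |_{x=9} = 0, i.e. y'(9) = 0.
Compute y'(x) = A k sinh(k x) + B k cosh(k x), so
    y'(9) = A k sinh(k·9) + B k cosh(k·9) = 0
    ⇒ B = −A tanh(k·9) = − tanh(sqrt(10)·9).
Therefore the extremal is
    y(x) = cosh(sqrt(10) x) − tanh(sqrt(10)·9) sinh(sqrt(10) x).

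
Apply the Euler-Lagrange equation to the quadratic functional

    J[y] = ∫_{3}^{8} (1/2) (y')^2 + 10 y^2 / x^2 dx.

The Lagrangian is L = (1/2) (y')^2 + 10 y^2 / x^2.
Compute ∂L/∂y = 20y/x^2, ∂L/∂y' = y'.
The Euler-Lagrange equation d/dx(∂L/∂y') − ∂L/∂y = 0 reduces to
    y'' − 20/x^2 · y = 0  (x > 0).
Its general solution is
    y(x) = A x^5 + B x^(-4),
with A, B fixed by the endpoint conditions.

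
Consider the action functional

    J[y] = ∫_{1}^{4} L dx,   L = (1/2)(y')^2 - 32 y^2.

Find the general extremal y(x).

The Lagrangian is L = (1/2)(y')^2 - 32 y^2.
∂L/∂y = -64y.
∂L/∂y' = y'.
The Euler-Lagrange equation d/dx(∂L/∂y') − ∂L/∂y = 0 becomes:
    y'' + 64 y = 0
General solution: y(x) = A sin(8x) + B cos(8x), where A and B are arbitrary constants fixed by the endpoint conditions.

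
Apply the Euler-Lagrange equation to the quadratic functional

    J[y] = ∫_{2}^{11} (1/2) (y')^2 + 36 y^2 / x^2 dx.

The Lagrangian is L = (1/2) (y')^2 + 36 y^2 / x^2.
Compute ∂L/∂y = 72y/x^2, ∂L/∂y' = y'.
The Euler-Lagrange equation d/dx(∂L/∂y') − ∂L/∂y = 0 reduces to
    y'' − 72/x^2 · y = 0  (x > 0).
Its general solution is
    y(x) = A x^9 + B x^(-8),
with A, B fixed by the endpoint conditions.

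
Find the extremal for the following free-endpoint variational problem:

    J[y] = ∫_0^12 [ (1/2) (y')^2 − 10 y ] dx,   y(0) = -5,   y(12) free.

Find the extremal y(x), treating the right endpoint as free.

The Lagrangian L = (1/2) (y')^2 − 10 y gives
    ∂L/∂y = −10,   ∂L/∂y' = y'.
Euler-Lagrange: d/dx(y') − (−10) = 0, i.e. y'' + 10 = 0, so
    y(x) = −(10/2) x^2 + C1 x + C2.
Fixed left endpoint y(0) = -5 ⇒ C2 = -5.
The right endpoint x = 12 is free, so the natural (transversality) condition is ∂L/∂y' |_{x=12} = 0, i.e. y'(12) = 0.
Compute y'(x) = −10 x + C1, so y'(12) = −120 + C1 = 0 ⇒ C1 = 120.
Therefore the extremal is
    y(x) = −5 x^2 + 120 x − 5.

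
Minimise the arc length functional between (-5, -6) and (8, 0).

Arc-length functional: J[y] = ∫ sqrt(1 + (y')^2) dx.
Lagrangian L = sqrt(1 + (y')^2) has no explicit y dependence, so ∂L/∂y = 0 and the Euler-Lagrange equation gives
    d/dx( y' / sqrt(1 + (y')^2) ) = 0  ⇒  y' / sqrt(1 + (y')^2) = const.
Hence y' is constant, so y(x) is affine.
Fitting the endpoints (-5, -6) and (8, 0):
    slope m = (0 − (-6)) / (8 − (-5)) = 6/13,
    intercept c = (-6) − m·(-5) = -48/13.
Extremal: y(x) = (6/13) x - 48/13.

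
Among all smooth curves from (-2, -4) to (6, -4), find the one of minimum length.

Arc-length functional: J[y] = ∫ sqrt(1 + (y')^2) dx.
Lagrangian L = sqrt(1 + (y')^2) has no explicit y dependence, so ∂L/∂y = 0 and the Euler-Lagrange equation gives
    d/dx( y' / sqrt(1 + (y')^2) ) = 0  ⇒  y' / sqrt(1 + (y')^2) = const.
Hence y' is constant, so y(x) is affine.
Fitting the endpoints (-2, -4) and (6, -4):
    slope m = ((-4) − (-4)) / (6 − (-2)) = 0,
    intercept c = (-4) − m·(-2) = -4.
Extremal: y(x) = -4.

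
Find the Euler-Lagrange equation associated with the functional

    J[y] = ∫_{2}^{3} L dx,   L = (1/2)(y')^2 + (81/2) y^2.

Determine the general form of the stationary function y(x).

The Lagrangian is L = (1/2)(y')^2 + (81/2) y^2.
∂L/∂y = 81y.
∂L/∂y' = y'.
The Euler-Lagrange equation d/dx(∂L/∂y') − ∂L/∂y = 0 becomes:
    y'' - 81 y = 0
General solution: y(x) = A e^(9x) + B e^(-9x), where A and B are arbitrary constants fixed by the endpoint conditions.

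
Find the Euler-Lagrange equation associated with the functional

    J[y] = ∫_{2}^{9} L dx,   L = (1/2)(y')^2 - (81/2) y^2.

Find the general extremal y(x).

The Lagrangian is L = (1/2)(y')^2 - (81/2) y^2.
∂L/∂y = -81y.
∂L/∂y' = y'.
The Euler-Lagrange equation d/dx(∂L/∂y') − ∂L/∂y = 0 becomes:
    y'' + 81 y = 0
General solution: y(x) = A sin(9x) + B cos(9x), where A and B are arbitrary constants fixed by the endpoint conditions.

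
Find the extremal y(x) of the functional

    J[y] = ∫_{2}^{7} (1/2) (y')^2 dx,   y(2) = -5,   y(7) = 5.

The Lagrangian is L = (1/2) (y')^2.
Compute ∂L/∂y = 0, ∂L/∂y' = y'.
The Euler-Lagrange equation d/dx(∂L/∂y') − ∂L/∂y = 0 reduces to
    y'' = 0.
Its general solution is
    y(x) = A x + B,
with A, B fixed by the endpoint conditions.
Applying the endpoint conditions y(2) = -5 and y(7) = 5: solve A·2 + B = -5 and A·7 + B = 5. Subtracting gives A(7 − 2) = 5 − -5, so A = 2, and B = -5 − A·2 = -9. Therefore
    y(x) = 2 x - 9.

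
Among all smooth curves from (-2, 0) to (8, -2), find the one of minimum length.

Arc-length functional: J[y] = ∫ sqrt(1 + (y')^2) dx.
Lagrangian L = sqrt(1 + (y')^2) has no explicit y dependence, so ∂L/∂y = 0 and the Euler-Lagrange equation gives
    d/dx( y' / sqrt(1 + (y')^2) ) = 0  ⇒  y' / sqrt(1 + (y')^2) = const.
Hence y' is constant, so y(x) is affine.
Fitting the endpoints (-2, 0) and (8, -2):
    slope m = ((-2) − 0) / (8 − (-2)) = -1/5,
    intercept c = 0 − m·(-2) = -2/5.
Extremal: y(x) = (-1/5) x - 2/5.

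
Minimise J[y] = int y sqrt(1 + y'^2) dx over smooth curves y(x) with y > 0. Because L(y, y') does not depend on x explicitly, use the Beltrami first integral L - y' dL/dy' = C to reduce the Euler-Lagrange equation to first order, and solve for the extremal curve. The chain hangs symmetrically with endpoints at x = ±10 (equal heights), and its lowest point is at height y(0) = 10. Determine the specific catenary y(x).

The Lagrangian L(y, y') = y sqrt(1 + y'^2) has no explicit x dependence, so the Beltrami identity applies:
    L − y' ∂L/∂y' = C.
Compute ∂L/∂y' = y · y' / sqrt(1 + y'^2). Then
    L − y' ∂L/∂y'
    = y sqrt(1 + y'^2) − y · y'^2 / sqrt(1 + y'^2)
    = y (1 + y'^2 − y'^2) / sqrt(1 + y'^2)
    = y / sqrt(1 + y'^2) = C.
Squaring gives y^2 = C^2 (1 + y'^2), i.e.
    y'^2 = y^2 / C^2 − 1.
Separating variables,
    dy / sqrt(y^2 − C^2) = dx / C,
and integrating gives arccosh(y / C) = (x − a)/C, so
    y(x) = C cosh((x − a)/C),
the catenary. The constants C and a are fixed by the two endpoint conditions (and, for the hanging-chain problem, the length constraint selects C).
Now fit the given data. The endpoints x = ±10 are symmetric at equal height, so the catenary is even about its minimum: a = 0 and y(x) = C cosh(x/C). The lowest point is y(0) = C cosh(0) = C, and we are told y(0) = 10, so C = 10. Therefore
    y(x) = 10 cosh(x/10),
and at the endpoints
    y(±10) = 10 cosh(10/10).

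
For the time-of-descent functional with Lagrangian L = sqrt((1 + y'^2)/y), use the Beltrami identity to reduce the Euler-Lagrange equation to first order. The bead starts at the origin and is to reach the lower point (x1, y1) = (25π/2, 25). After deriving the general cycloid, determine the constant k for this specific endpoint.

The Lagrangian L = sqrt((1 + y'^2) / y) has no explicit x dependence, so the Beltrami identity applies:
    L − y' ∂L/∂y' = C.
Compute ∂L/∂y' = y' / sqrt(y (1 + y'^2)).
Substitute:
    sqrt((1 + y'^2)/y) − y'·y' / sqrt(y (1 + y'^2))
    = (1 + y'^2) / sqrt(y (1 + y'^2)) − y'^2 / sqrt(y (1 + y'^2))
    = 1 / sqrt(y (1 + y'^2)) = C.
Squaring and rearranging gives the first integral
    y (1 + y'^2) = 1/C^2 =: k   (constant).
Solving this first-order ODE by the substitution
    y = (k/2)(1 − cos θ)
yields the cycloid parameterisation
    x(θ) = (k/2)(θ − sin θ),   y(θ) = (k/2)(1 − cos θ).
The constant k is fixed by the endpoint condition.
Now fit the given lower endpoint (x1, y1) = (25π/2, 25). At the bottom of the first arch (θ = π), the parametric equations give
    y(π) = (k/2)(1 − cos π) = k,
    x(π) = (k/2)(π − sin π) = kπ/2.
Matching y(π) = 25 gives k = 25, consistent with x(π) = 25π/2. Therefore the specific cycloid is
    x(θ) = (25/2)(θ − sin θ),   y(θ) = (25/2)(1 − cos θ).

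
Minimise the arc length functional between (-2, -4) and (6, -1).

Arc-length functional: J[y] = ∫ sqrt(1 + (y')^2) dx.
Lagrangian L = sqrt(1 + (y')^2) has no explicit y dependence, so ∂L/∂y = 0 and the Euler-Lagrange equation gives
    d/dx( y' / sqrt(1 + (y')^2) ) = 0  ⇒  y' / sqrt(1 + (y')^2) = const.
Hence y' is constant, so y(x) is affine.
Fitting the endpoints (-2, -4) and (6, -1):
    slope m = ((-1) − (-4)) / (6 − (-2)) = 3/8,
    intercept c = (-4) − m·(-2) = -13/4.
Extremal: y(x) = (3/8) x - 13/4.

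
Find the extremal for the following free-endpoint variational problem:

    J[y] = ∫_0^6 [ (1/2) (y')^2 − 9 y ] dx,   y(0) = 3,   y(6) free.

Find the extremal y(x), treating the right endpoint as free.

The Lagrangian L = (1/2) (y')^2 − 9 y gives
    ∂L/∂y = −9,   ∂L/∂y' = y'.
Euler-Lagrange: d/dx(y') − (−9) = 0, i.e. y'' + 9 = 0, so
    y(x) = −(9/2) x^2 + C1 x + C2.
Fixed left endpoint y(0) = 3 ⇒ C2 = 3.
The right endpoint x = 6 is free, so the natural (transversality) condition is ∂L/∂y' |_{x=6} = 0, i.e. y'(6) = 0.
Compute y'(x) = −9 x + C1, so y'(6) = −54 + C1 = 0 ⇒ C1 = 54.
Therefore the extremal is
    y(x) = −(9/2) x^2 + 54 x + 3.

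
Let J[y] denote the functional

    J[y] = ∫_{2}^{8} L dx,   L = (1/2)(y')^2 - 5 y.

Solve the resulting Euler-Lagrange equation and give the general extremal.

The Lagrangian is L = (1/2)(y')^2 - 5 y.
∂L/∂y = -5.
∂L/∂y' = y'.
The Euler-Lagrange equation d/dx(∂L/∂y') − ∂L/∂y = 0 becomes:
    y'' + 5 = 0
General solution: y(x) = -(5/2) x^2 + A x + B, where A and B are arbitrary constants fixed by the endpoint conditions.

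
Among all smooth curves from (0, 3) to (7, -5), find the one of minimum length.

Arc-length functional: J[y] = ∫ sqrt(1 + (y')^2) dx.
Lagrangian L = sqrt(1 + (y')^2) has no explicit y dependence, so ∂L/∂y = 0 and the Euler-Lagrange equation gives
    d/dx( y' / sqrt(1 + (y')^2) ) = 0  ⇒  y' / sqrt(1 + (y')^2) = const.
Hence y' is constant, so y(x) is affine.
Fitting the endpoints (0, 3) and (7, -5):
    slope m = ((-5) − 3) / (7 − 0) = -8/7,
    intercept c = 3 − m·0 = 3.
Extremal: y(x) = (-8/7) x + 3.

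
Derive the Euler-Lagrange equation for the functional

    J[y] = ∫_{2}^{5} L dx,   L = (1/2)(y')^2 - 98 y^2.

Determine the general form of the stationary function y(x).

The Lagrangian is L = (1/2)(y')^2 - 98 y^2.
∂L/∂y = -196y.
∂L/∂y' = y'.
The Euler-Lagrange equation d/dx(∂L/∂y') − ∂L/∂y = 0 becomes:
    y'' + 196 y = 0
General solution: y(x) = A sin(14x) + B cos(14x), where A and B are arbitrary constants fixed by the endpoint conditions.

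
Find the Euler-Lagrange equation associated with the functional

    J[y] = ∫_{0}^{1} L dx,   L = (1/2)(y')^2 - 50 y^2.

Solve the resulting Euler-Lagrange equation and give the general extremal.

The Lagrangian is L = (1/2)(y')^2 - 50 y^2.
∂L/∂y = -100y.
∂L/∂y' = y'.
The Euler-Lagrange equation d/dx(∂L/∂y') − ∂L/∂y = 0 becomes:
    y'' + 100 y = 0
General solution: y(x) = A sin(10x) + B cos(10x), where A and B are arbitrary constants fixed by the endpoint conditions.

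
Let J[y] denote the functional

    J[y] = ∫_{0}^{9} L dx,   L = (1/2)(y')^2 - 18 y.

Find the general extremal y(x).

The Lagrangian is L = (1/2)(y')^2 - 18 y.
∂L/∂y = -18.
∂L/∂y' = y'.
The Euler-Lagrange equation d/dx(∂L/∂y') − ∂L/∂y = 0 becomes:
    y'' + 18 = 0
General solution: y(x) = -9 x^2 + A x + B, where A and B are arbitrary constants fixed by the endpoint conditions.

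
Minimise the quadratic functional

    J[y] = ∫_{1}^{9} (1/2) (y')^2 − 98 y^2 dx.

The Lagrangian is L = (1/2) (y')^2 − 98 y^2.
Compute ∂L/∂y = -196y, ∂L/∂y' = y'.
The Euler-Lagrange equation d/dx(∂L/∂y') − ∂L/∂y = 0 reduces to
    y'' + 196 y = 0.
Its general solution is
    y(x) = A sin(14x) + B cos(14x),
with A, B fixed by the endpoint conditions.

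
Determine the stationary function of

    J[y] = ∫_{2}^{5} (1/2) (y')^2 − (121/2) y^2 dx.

The Lagrangian is L = (1/2) (y')^2 − (121/2) y^2.
Compute ∂L/∂y = -121y, ∂L/∂y' = y'.
The Euler-Lagrange equation d/dx(∂L/∂y') − ∂L/∂y = 0 reduces to
    y'' + 121 y = 0.
Its general solution is
    y(x) = A sin(11x) + B cos(11x),
with A, B fixed by the endpoint conditions.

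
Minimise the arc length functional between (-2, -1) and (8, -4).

Arc-length functional: J[y] = ∫ sqrt(1 + (y')^2) dx.
Lagrangian L = sqrt(1 + (y')^2) has no explicit y dependence, so ∂L/∂y = 0 and the Euler-Lagrange equation gives
    d/dx( y' / sqrt(1 + (y')^2) ) = 0  ⇒  y' / sqrt(1 + (y')^2) = const.
Hence y' is constant, so y(x) is affine.
Fitting the endpoints (-2, -1) and (8, -4):
    slope m = ((-4) − (-1)) / (8 − (-2)) = -3/10,
    intercept c = (-1) − m·(-2) = -8/5.
Extremal: y(x) = (-3/10) x - 8/5.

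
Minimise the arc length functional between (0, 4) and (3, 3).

Arc-length functional: J[y] = ∫ sqrt(1 + (y')^2) dx.
Lagrangian L = sqrt(1 + (y')^2) has no explicit y dependence, so ∂L/∂y = 0 and the Euler-Lagrange equation gives
    d/dx( y' / sqrt(1 + (y')^2) ) = 0  ⇒  y' / sqrt(1 + (y')^2) = const.
Hence y' is constant, so y(x) is affine.
Fitting the endpoints (0, 4) and (3, 3):
    slope m = (3 − 4) / (3 − 0) = -1/3,
    intercept c = 4 − m·0 = 4.
Extremal: y(x) = (-1/3) x + 4.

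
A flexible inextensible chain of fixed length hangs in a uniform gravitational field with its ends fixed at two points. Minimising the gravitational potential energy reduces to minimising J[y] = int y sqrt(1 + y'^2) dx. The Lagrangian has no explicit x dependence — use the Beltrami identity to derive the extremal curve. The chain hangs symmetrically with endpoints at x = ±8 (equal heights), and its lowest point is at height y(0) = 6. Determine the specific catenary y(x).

The Lagrangian L(y, y') = y sqrt(1 + y'^2) has no explicit x dependence, so the Beltrami identity applies:
    L − y' ∂L/∂y' = C.
Compute ∂L/∂y' = y · y' / sqrt(1 + y'^2). Then
    L − y' ∂L/∂y'
    = y sqrt(1 + y'^2) − y · y'^2 / sqrt(1 + y'^2)
    = y (1 + y'^2 − y'^2) / sqrt(1 + y'^2)
    = y / sqrt(1 + y'^2) = C.
Squaring gives y^2 = C^2 (1 + y'^2), i.e.
    y'^2 = y^2 / C^2 − 1.
Separating variables,
    dy / sqrt(y^2 − C^2) = dx / C,
and integrating gives arccosh(y / C) = (x − a)/C, so
    y(x) = C cosh((x − a)/C),
the catenary. The constants C and a are fixed by the two endpoint conditions (and, for the hanging-chain problem, the length constraint selects C).
Now fit the given data. The endpoints x = ±8 are symmetric at equal height, so the catenary is even about its minimum: a = 0 and y(x) = C cosh(x/C). The lowest point is y(0) = C cosh(0) = C, and we are told y(0) = 6, so C = 6. Therefore
    y(x) = 6 cosh(x/6),
and at the endpoints
    y(±8) = 6 cosh(8/6).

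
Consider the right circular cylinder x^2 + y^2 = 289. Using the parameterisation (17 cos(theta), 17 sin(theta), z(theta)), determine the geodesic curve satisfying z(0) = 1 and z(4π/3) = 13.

Parameterise the cylinder of radius R = 17 as
    r(θ) = (17 cos θ, 17 sin θ, z(θ)).
The arc-length element is
    ds = sqrt(289 + (dz/dθ)^2) dθ,
so the Lagrangian is L = sqrt(289 + z'^2).
L depends on z' only, not on z or θ, so ∂L/∂z = 0 and
    ∂L/∂z' = z' / sqrt(289 + z'^2).
The Euler-Lagrange equation gives
    d/dθ( z' / sqrt(289 + z'^2) ) = 0,
so z' is constant. Integrating once:
    z(θ) = a θ + b,
a helix on the cylinder (a straight line when the cylinder is unrolled). The constants a, b are determined by the endpoint conditions.
With endpoint conditions z(0) = 1 and z(4π/3) = 13: from z(0) = b we get b = 1, and a·4π/3 + 1 = 13 gives a = 9/π, so
    z(θ) = (9/π) θ + 1.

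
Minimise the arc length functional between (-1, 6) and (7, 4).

Arc-length functional: J[y] = ∫ sqrt(1 + (y')^2) dx.
Lagrangian L = sqrt(1 + (y')^2) has no explicit y dependence, so ∂L/∂y = 0 and the Euler-Lagrange equation gives
    d/dx( y' / sqrt(1 + (y')^2) ) = 0  ⇒  y' / sqrt(1 + (y')^2) = const.
Hence y' is constant, so y(x) is affine.
Fitting the endpoints (-1, 6) and (7, 4):
    slope m = (4 − 6) / (7 − (-1)) = -1/4,
    intercept c = 6 − m·(-1) = 23/4.
Extremal: y(x) = (-1/4) x + 23/4.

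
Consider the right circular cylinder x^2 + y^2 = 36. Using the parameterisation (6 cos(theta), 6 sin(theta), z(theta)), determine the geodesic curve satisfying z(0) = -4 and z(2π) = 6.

Parameterise the cylinder of radius R = 6 as
    r(θ) = (6 cos θ, 6 sin θ, z(θ)).
The arc-length element is
    ds = sqrt(36 + (dz/dθ)^2) dθ,
so the Lagrangian is L = sqrt(36 + z'^2).
L depends on z' only, not on z or θ, so ∂L/∂z = 0 and
    ∂L/∂z' = z' / sqrt(36 + z'^2).
The Euler-Lagrange equation gives
    d/dθ( z' / sqrt(36 + z'^2) ) = 0,
so z' is constant. Integrating once:
    z(θ) = a θ + b,
a helix on the cylinder (a straight line when the cylinder is unrolled). The constants a, b are determined by the endpoint conditions.
With endpoint conditions z(0) = -4 and z(2π) = 6: from z(0) = b we get b = -4, and a·2π + -4 = 6 gives a = 5/π, so
    z(θ) = (5/π) θ − 4.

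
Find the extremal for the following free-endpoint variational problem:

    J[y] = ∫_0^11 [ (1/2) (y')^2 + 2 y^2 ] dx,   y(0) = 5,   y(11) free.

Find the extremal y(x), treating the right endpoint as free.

The Lagrangian L = (1/2) (y')^2 + 2 y^2 gives
    ∂L/∂y = 4 y,   ∂L/∂y' = y'.
Euler-Lagrange: y'' − 4 y = 0.
With k = 2, the general solution is
    y(x) = A cosh(2 x) + B sinh(2 x).
Fixed left endpoint y(0) = 5 ⇒ A = 5.
The right endpoint x = 11 is free, so the natural (transversality) condition is ∂L/∂y' |_{x=11} = 0, i.e. y'(11) = 0.
Compute y'(x) = A k sinh(k x) + B k cosh(k x), so
    y'(11) = A k sinh(k·11) + B k cosh(k·11) = 0
    ⇒ B = −A tanh(k·11) = − 5 tanh(2·11).
Therefore the extremal is
    y(x) = 5 cosh(2 x) − 5 tanh(2·11) sinh(2 x).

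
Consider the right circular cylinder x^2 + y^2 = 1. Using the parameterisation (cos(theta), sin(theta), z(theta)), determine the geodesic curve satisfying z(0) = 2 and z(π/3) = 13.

Parameterise the cylinder of radius R = 1 as
    r(θ) = (cos θ, sin θ, z(θ)).
The arc-length element is
    ds = sqrt(1 + (dz/dθ)^2) dθ,
so the Lagrangian is L = sqrt(1 + z'^2).
L depends on z' only, not on z or θ, so ∂L/∂z = 0 and
    ∂L/∂z' = z' / sqrt(1 + z'^2).
The Euler-Lagrange equation gives
    d/dθ( z' / sqrt(1 + z'^2) ) = 0,
so z' is constant. Integrating once:
    z(θ) = a θ + b,
a helix on the cylinder (a straight line when the cylinder is unrolled). The constants a, b are determined by the endpoint conditions.
With endpoint conditions z(0) = 2 and z(π/3) = 13: from z(0) = b we get b = 2, and a·π/3 + 2 = 13 gives a = 33/π, so
    z(θ) = (33/π) θ + 2.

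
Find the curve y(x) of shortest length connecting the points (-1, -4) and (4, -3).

Arc-length functional: J[y] = ∫ sqrt(1 + (y')^2) dx.
Lagrangian L = sqrt(1 + (y')^2) has no explicit y dependence, so ∂L/∂y = 0 and the Euler-Lagrange equation gives
    d/dx( y' / sqrt(1 + (y')^2) ) = 0  ⇒  y' / sqrt(1 + (y')^2) = const.
Hence y' is constant, so y(x) is affine.
Fitting the endpoints (-1, -4) and (4, -3):
    slope m = ((-3) − (-4)) / (4 − (-1)) = 1/5,
    intercept c = (-4) − m·(-1) = -19/5.
Extremal: y(x) = (1/5) x - 19/5.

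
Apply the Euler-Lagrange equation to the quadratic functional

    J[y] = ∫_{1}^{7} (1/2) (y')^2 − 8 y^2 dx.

The Lagrangian is L = (1/2) (y')^2 − 8 y^2.
Compute ∂L/∂y = -16y, ∂L/∂y' = y'.
The Euler-Lagrange equation d/dx(∂L/∂y') − ∂L/∂y = 0 reduces to
    y'' + 16 y = 0.
Its general solution is
    y(x) = A sin(4x) + B cos(4x),
with A, B fixed by the endpoint conditions.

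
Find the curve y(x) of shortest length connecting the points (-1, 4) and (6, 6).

Arc-length functional: J[y] = ∫ sqrt(1 + (y')^2) dx.
Lagrangian L = sqrt(1 + (y')^2) has no explicit y dependence, so ∂L/∂y = 0 and the Euler-Lagrange equation gives
    d/dx( y' / sqrt(1 + (y')^2) ) = 0  ⇒  y' / sqrt(1 + (y')^2) = const.
Hence y' is constant, so y(x) is affine.
Fitting the endpoints (-1, 4) and (6, 6):
    slope m = (6 − 4) / (6 − (-1)) = 2/7,
    intercept c = 4 − m·(-1) = 30/7.
Extremal: y(x) = (2/7) x + 30/7.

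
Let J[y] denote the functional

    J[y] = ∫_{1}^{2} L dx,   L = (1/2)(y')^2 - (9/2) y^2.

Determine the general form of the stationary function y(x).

The Lagrangian is L = (1/2)(y')^2 - (9/2) y^2.
∂L/∂y = -9y.
∂L/∂y' = y'.
The Euler-Lagrange equation d/dx(∂L/∂y') − ∂L/∂y = 0 becomes:
    y'' + 9 y = 0
General solution: y(x) = A sin(3x) + B cos(3x), where A and B are arbitrary constants fixed by the endpoint conditions.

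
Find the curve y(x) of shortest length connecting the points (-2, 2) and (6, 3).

Arc-length functional: J[y] = ∫ sqrt(1 + (y')^2) dx.
Lagrangian L = sqrt(1 + (y')^2) has no explicit y dependence, so ∂L/∂y = 0 and the Euler-Lagrange equation gives
    d/dx( y' / sqrt(1 + (y')^2) ) = 0  ⇒  y' / sqrt(1 + (y')^2) = const.
Hence y' is constant, so y(x) is affine.
Fitting the endpoints (-2, 2) and (6, 3):
    slope m = (3 − 2) / (6 − (-2)) = 1/8,
    intercept c = 2 − m·(-2) = 9/4.
Extremal: y(x) = (1/8) x + 9/4.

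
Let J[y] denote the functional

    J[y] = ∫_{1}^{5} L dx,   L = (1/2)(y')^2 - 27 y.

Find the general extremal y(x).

The Lagrangian is L = (1/2)(y')^2 - 27 y.
∂L/∂y = -27.
∂L/∂y' = y'.
The Euler-Lagrange equation d/dx(∂L/∂y') − ∂L/∂y = 0 becomes:
    y'' + 27 = 0
General solution: y(x) = -(27/2) x^2 + A x + B, where A and B are arbitrary constants fixed by the endpoint conditions.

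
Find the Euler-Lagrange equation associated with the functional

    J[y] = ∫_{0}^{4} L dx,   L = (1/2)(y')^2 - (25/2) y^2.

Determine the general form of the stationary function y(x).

The Lagrangian is L = (1/2)(y')^2 - (25/2) y^2.
∂L/∂y = -25y.
∂L/∂y' = y'.
The Euler-Lagrange equation d/dx(∂L/∂y') − ∂L/∂y = 0 becomes:
    y'' + 25 y = 0
General solution: y(x) = A sin(5x) + B cos(5x), where A and B are arbitrary constants fixed by the endpoint conditions.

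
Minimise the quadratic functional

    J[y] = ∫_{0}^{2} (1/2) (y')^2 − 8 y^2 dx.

The Lagrangian is L = (1/2) (y')^2 − 8 y^2.
Compute ∂L/∂y = -16y, ∂L/∂y' = y'.
The Euler-Lagrange equation d/dx(∂L/∂y') − ∂L/∂y = 0 reduces to
    y'' + 16 y = 0.
Its general solution is
    y(x) = A sin(4x) + B cos(4x),
with A, B fixed by the endpoint conditions.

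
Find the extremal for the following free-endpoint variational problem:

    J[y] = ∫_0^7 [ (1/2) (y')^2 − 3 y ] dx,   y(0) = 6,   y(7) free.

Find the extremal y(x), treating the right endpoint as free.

The Lagrangian L = (1/2) (y')^2 − 3 y gives
    ∂L/∂y = −3,   ∂L/∂y' = y'.
Euler-Lagrange: d/dx(y') − (−3) = 0, i.e. y'' + 3 = 0, so
    y(x) = −(3/2) x^2 + C1 x + C2.
Fixed left endpoint y(0) = 6 ⇒ C2 = 6.
The right endpoint x = 7 is free, so the natural (transversality) condition is ∂L/∂y' |_{x=7} = 0, i.e. y'(7) = 0.
Compute y'(x) = −3 x + C1, so y'(7) = −21 + C1 = 0 ⇒ C1 = 21.
Therefore the extremal is
    y(x) = −(3/2) x^2 + 21 x + 6.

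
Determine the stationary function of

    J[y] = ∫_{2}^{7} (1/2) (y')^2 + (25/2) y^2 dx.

The Lagrangian is L = (1/2) (y')^2 + (25/2) y^2.
Compute ∂L/∂y = 25y, ∂L/∂y' = y'.
The Euler-Lagrange equation d/dx(∂L/∂y') − ∂L/∂y = 0 reduces to
    y'' − 25 y = 0.
Its general solution is
    y(x) = A e^(5x) + B e^(−5x),
with A, B fixed by the endpoint conditions.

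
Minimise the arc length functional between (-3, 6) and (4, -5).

Arc-length functional: J[y] = ∫ sqrt(1 + (y')^2) dx.
Lagrangian L = sqrt(1 + (y')^2) has no explicit y dependence, so ∂L/∂y = 0 and the Euler-Lagrange equation gives
    d/dx( y' / sqrt(1 + (y')^2) ) = 0  ⇒  y' / sqrt(1 + (y')^2) = const.
Hence y' is constant, so y(x) is affine.
Fitting the endpoints (-3, 6) and (4, -5):
    slope m = ((-5) − 6) / (4 − (-3)) = -11/7,
    intercept c = 6 − m·(-3) = 9/7.
Extremal: y(x) = (-11/7) x + 9/7.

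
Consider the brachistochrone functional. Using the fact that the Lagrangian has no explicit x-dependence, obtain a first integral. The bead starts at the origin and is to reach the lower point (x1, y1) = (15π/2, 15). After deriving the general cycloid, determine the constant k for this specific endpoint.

The Lagrangian L = sqrt((1 + y'^2) / y) has no explicit x dependence, so the Beltrami identity applies:
    L − y' ∂L/∂y' = C.
Compute ∂L/∂y' = y' / sqrt(y (1 + y'^2)).
Substitute:
    sqrt((1 + y'^2)/y) − y'·y' / sqrt(y (1 + y'^2))
    = (1 + y'^2) / sqrt(y (1 + y'^2)) − y'^2 / sqrt(y (1 + y'^2))
    = 1 / sqrt(y (1 + y'^2)) = C.
Squaring and rearranging gives the first integral
    y (1 + y'^2) = 1/C^2 =: k   (constant).
Solving this first-order ODE by the substitution
    y = (k/2)(1 − cos θ)
yields the cycloid parameterisation
    x(θ) = (k/2)(θ − sin θ),   y(θ) = (k/2)(1 − cos θ).
The constant k is fixed by the endpoint condition.
Now fit the given lower endpoint (x1, y1) = (15π/2, 15). At the bottom of the first arch (θ = π), the parametric equations give
    y(π) = (k/2)(1 − cos π) = k,
    x(π) = (k/2)(π − sin π) = kπ/2.
Matching y(π) = 15 gives k = 15, consistent with x(π) = 15π/2. Therefore the specific cycloid is
    x(θ) = (15/2)(θ − sin θ),   y(θ) = (15/2)(1 − cos θ).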